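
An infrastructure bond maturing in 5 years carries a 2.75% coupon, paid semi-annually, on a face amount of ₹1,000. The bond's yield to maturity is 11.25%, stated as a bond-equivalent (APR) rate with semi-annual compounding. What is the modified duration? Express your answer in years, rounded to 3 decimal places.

4.380 years

Periodic yield y = 0.05625. First find Macaulay duration:
  t   CF        PV=CF/(1+0.05625)^t    t·PV
  1        13.75        13.0178        13.0178
  2        13.75        12.3245        24.6490
  3        13.75        11.6682        35.0045
  4        13.75        11.0468        44.1871
  5        13.75        10.4585        52.2925
  6        13.75         9.9015        59.4092
  7        13.75         9.3742        65.6196
  8        13.75         8.8750        71.0001
  9        13.75         8.4024        75.6214
  10    1,013.75       586.4941     5,864.9410
  Σ                    681.5629     6,305.7421
P = 681.5629; Macaulay duration = 6,305.7421 / 681.5629 = 9.25189 half-year periods = 4.62594 years.
Modified duration = D_Mac / (1 + y) = 4.62594 / 1.05625 = 4.37959 years.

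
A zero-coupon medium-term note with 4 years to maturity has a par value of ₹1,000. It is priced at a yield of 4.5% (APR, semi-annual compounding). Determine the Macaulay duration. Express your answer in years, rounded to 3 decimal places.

A zero-coupon bond has a single cash flow at maturity, so its Macaulay duration equals its maturity: 4 years.
(Equivalently: 8 semi-annual periods ÷ 2 = 4 years.)

4.000 years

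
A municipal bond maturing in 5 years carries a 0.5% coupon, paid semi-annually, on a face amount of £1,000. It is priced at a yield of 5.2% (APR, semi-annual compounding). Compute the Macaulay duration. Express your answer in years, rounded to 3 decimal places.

4.936 years

Periodic yield y = 0.026. Discount each cash flow and weight by its period:
  t   CF        PV=CF/(1+0.026)^t    t·PV
  1         2.50         2.4366         2.4366
  2         2.50         2.3749         4.7498
  3         2.50         2.3147         6.9442
  4         2.50         2.2561         9.0242
  5         2.50         2.1989        10.9944
  6         2.50         2.1432        12.8590
  7         2.50         2.0889        14.6220
  8         2.50         2.0359        16.2874
  9         2.50         1.9843        17.8590
  10    1,002.50       775.5517     7,755.5173
  Σ                    795.3852     7,851.2940
Price P = Σ PV = 795.3852.
Macaulay duration = Σ(t·PV) / P = 7,851.2940 / 795.3852 = 9.87106 half-year periods.
In years: 9.87106 / 2 = 4.93553 years.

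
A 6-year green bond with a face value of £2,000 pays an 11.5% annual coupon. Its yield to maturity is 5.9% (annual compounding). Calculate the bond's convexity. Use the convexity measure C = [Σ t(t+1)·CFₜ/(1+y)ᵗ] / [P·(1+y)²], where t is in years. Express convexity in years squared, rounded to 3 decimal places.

With y = 0.059:
  t   CF        PV=CF/(1+0.059)^t    t·PV        t(t+1)·PV
  1       230.00       217.1860       217.1860         434.3720
  2       230.00       205.0860       410.1719       1,230.5157
  3       230.00       193.6600       580.9800       2,323.9202
  4       230.00       182.8706       731.4826       3,657.4129
  5       230.00       172.6824       863.4119       5,180.4715
  6     2,230.00     1,580.9899     9,485.9396      66,401.5769
  Σ                  2,552.4749    12,289.1720      79,228.2692
P = 2,552.4749.
Convexity = Σ t(t+1)·PV / [P·(1+y)²] = 79,228.2692 / (2,552.4749 × 1.121481) = 27.67749.

27.677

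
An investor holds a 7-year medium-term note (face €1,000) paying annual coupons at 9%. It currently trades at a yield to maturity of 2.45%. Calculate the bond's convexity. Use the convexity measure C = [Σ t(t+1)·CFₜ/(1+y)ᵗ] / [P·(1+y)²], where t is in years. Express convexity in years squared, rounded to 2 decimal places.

With y = 0.0245:
  t   CF        PV=CF/(1+0.0245)^t    t·PV        t(t+1)·PV
  1        90.00        87.8477        87.8477         175.6955
  2        90.00        85.7469       171.4939         514.4816
  3        90.00        83.6964       251.0891       1,004.3564
  4        90.00        81.6948       326.7794       1,633.8969
  5        90.00        79.7412       398.7059       2,392.2356
  6        90.00        77.8342       467.0055       3,269.0384
  7     1,090.00       920.1164     6,440.8146      51,526.5169
  Σ                  1,416.6777     8,143.7361      60,516.2213
P = 1,416.6777.
Convexity = Σ t(t+1)·PV / [P·(1+y)²] = 60,516.2213 / (1,416.6777 × 1.049600) = 40.69835.

40.70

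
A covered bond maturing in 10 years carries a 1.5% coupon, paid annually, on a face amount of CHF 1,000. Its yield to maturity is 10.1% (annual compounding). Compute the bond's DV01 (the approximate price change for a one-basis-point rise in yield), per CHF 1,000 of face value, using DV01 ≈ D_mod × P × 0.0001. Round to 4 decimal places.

Periodic yield y = 0.101.
  t   CF        PV=CF/(1+0.101)^t    t·PV
  1        15.00        13.6240        13.6240
  2        15.00        12.3742        24.7484
  3        15.00        11.2390        33.7171
  4        15.00        10.2080        40.8321
  5        15.00         9.2716        46.3580
  6        15.00         8.4211        50.5264
  7        15.00         7.6486        53.5400
  8        15.00         6.9469        55.5754
  9        15.00         6.3097        56.7869
  10    1,015.00       387.7866     3,877.8665
  Σ                    473.8297     4,253.5748
P = 473.8297; D_Mac = 8.97701 yrs; D_mod = 8.15351 yrs.
DV01 ≈ 8.15351 × 473.8297 × 0.0001 = 0.386337.

CHF 0.3863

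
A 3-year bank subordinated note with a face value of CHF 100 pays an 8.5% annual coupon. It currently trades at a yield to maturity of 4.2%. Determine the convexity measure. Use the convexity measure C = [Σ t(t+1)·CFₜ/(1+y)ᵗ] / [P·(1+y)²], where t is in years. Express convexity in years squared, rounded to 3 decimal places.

9.994

With y = 0.042:
  t   CF        PV=CF/(1+0.042)^t    t·PV        t(t+1)·PV
  1         8.50         8.1574         8.1574          16.3148
  2         8.50         7.8286        15.6572          46.9715
  3       108.50        95.9018       287.7053       1,150.8211
  Σ                    111.8877       311.5198       1,214.1074
P = 111.8877.
Convexity = Σ t(t+1)·PV / [P·(1+y)²] = 1,214.1074 / (111.8877 × 1.085764) = 9.99400.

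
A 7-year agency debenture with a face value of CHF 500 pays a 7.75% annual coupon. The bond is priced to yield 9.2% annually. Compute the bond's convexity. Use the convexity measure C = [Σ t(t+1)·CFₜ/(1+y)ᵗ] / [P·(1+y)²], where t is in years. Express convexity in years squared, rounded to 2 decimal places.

34.66

With y = 0.092:
  t   CF        PV=CF/(1+0.092)^t    t·PV        t(t+1)·PV
  1        38.75        35.4853        35.4853          70.9707
  2        38.75        32.4957        64.9915         194.9744
  3        38.75        29.7580        89.2740         357.0960
  4        38.75        27.2509       109.0037         545.0184
  5        38.75        24.9551       124.7753         748.6516
  6        38.75        22.8526       137.1157         959.8098
  7       538.75       290.9570     2,036.6990      16,293.5922
  Σ                    463.7547     2,597.3445      19,170.1131
P = 463.7547.
Convexity = Σ t(t+1)·PV / [P·(1+y)²] = 19,170.1131 / (463.7547 × 1.192464) = 34.66499.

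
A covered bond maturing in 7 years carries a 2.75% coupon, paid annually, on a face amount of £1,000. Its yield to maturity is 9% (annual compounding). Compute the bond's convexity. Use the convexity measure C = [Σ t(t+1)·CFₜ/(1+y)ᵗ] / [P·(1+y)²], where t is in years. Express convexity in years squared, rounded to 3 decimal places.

With y = 0.09:
  t   CF        PV=CF/(1+0.09)^t    t·PV        t(t+1)·PV
  1        27.50        25.2294        25.2294          50.4587
  2        27.50        23.1462        46.2924         138.8772
  3        27.50        21.2350        63.7051         254.8205
  4        27.50        19.4817        77.9268         389.6339
  5        27.50        17.8731        89.3656         536.1934
  6        27.50        16.3974        98.3841         688.6888
  7     1,027.50       562.0777     3,934.5438      31,476.3504
  Σ                    685.4404     4,335.4471      33,535.0229
P = 685.4404.
Convexity = Σ t(t+1)·PV / [P·(1+y)²] = 33,535.0229 / (685.4404 × 1.188100) = 41.17901.

41.179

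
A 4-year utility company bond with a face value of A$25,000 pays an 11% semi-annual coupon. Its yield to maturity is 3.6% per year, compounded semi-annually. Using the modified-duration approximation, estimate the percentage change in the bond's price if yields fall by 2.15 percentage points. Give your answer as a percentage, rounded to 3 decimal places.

Periodic yield y = 0.018. Modified duration first:
  t   CF        PV=CF/(1+0.018)^t    t·PV
  1     1,375.00     1,350.6876     1,350.6876
  2     1,375.00     1,326.8051     2,653.6103
  3     1,375.00     1,303.3449     3,910.0348
  4     1,375.00     1,280.2995     5,121.1981
  5     1,375.00     1,257.6616     6,288.3081
  6     1,375.00     1,235.4240     7,412.5439
  7     1,375.00     1,213.5796     8,495.0569
  8    26,375.00    22,867.0554   182,936.4434
  Σ                 31,834.8578   218,167.8831
P = 31,834.8578; D_Mac = 6.85311 half-year periods = 3.42656 yrs; D_mod = 3.42656/(1+0.018) = 3.36597 yrs.
ΔP/P ≈ -D_mod · Δy = -3.36597 × (-0.0215) = +0.072368 = +7.2368%.

+7.237%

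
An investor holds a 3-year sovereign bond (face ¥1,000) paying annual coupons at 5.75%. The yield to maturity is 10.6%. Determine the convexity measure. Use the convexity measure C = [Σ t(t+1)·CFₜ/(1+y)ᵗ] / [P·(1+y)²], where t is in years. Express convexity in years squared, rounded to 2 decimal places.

With y = 0.106:
  t   CF        PV=CF/(1+0.106)^t    t·PV        t(t+1)·PV
  1        57.50        51.9892        51.9892         103.9783
  2        57.50        47.0065        94.0129         282.0388
  3     1,057.50       781.6548     2,344.9644       9,379.8575
  Σ                    880.6504     2,490.9665       9,765.8746
P = 880.6504.
Convexity = Σ t(t+1)·PV / [P·(1+y)²] = 9,765.8746 / (880.6504 × 1.223236) = 9.06562.

9.07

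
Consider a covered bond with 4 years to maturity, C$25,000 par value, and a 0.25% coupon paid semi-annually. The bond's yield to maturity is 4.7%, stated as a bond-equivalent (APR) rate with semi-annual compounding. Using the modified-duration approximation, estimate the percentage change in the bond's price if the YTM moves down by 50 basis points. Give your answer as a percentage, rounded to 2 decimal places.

Periodic yield y = 0.0235. Modified duration first:
  t   CF        PV=CF/(1+0.0235)^t    t·PV
  1        31.25        30.5325        30.5325
  2        31.25        29.8314        59.6629
  3        31.25        29.1465        87.4395
  4        31.25        28.4773       113.9092
  5        31.25        27.8234       139.1172
  6        31.25        27.1846       163.1076
  7        31.25        26.5604       185.9230
  8    25,031.25    20,786.4230   166,291.3844
  Σ                 20,985.9792   167,071.0762
P = 20,985.9792; D_Mac = 7.96108 half-year periods = 3.98054 yrs; D_mod = 3.98054/(1+0.0235) = 3.88915 yrs.
ΔP/P ≈ -D_mod · Δy = -3.88915 × (-0.005) = +0.019446 = +1.9446%.

+1.94%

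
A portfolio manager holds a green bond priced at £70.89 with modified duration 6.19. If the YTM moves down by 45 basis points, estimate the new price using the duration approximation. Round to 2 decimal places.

£72.86

Duration approximation: ΔP/P ≈ -D_mod · Δy = -6.19 × (-0.0045) = +0.027855.
New price ≈ 70.89 × (1 + 0.027855) = 72.86464095.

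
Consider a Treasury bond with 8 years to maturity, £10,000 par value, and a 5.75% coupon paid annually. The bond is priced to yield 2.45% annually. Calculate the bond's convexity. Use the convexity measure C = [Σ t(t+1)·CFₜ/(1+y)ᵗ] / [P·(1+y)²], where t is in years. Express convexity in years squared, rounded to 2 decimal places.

54.83

With y = 0.0245:
  t   CF        PV=CF/(1+0.0245)^t    t·PV        t(t+1)·PV
  1       575.00       561.2494       561.2494       1,122.4988
  2       575.00       547.8276     1,095.6552       3,286.9657
  3       575.00       534.7268     1,604.1804       6,416.7217
  4       575.00       521.9393     2,087.7572      10,438.7859
  5       575.00       509.4576     2,547.2879      15,283.7275
  6       575.00       497.2744     2,983.6462      20,885.5232
  7       575.00       485.3825     3,397.6774      27,181.4195
  8    10,575.00     8,713.3403    69,706.7221     627,360.4993
  Σ                 12,371.1978    83,984.1759     711,976.1414
P = 12,371.1978.
Convexity = Σ t(t+1)·PV / [P·(1+y)²] = 711,976.1414 / (12,371.1978 × 1.049600) = 54.83145.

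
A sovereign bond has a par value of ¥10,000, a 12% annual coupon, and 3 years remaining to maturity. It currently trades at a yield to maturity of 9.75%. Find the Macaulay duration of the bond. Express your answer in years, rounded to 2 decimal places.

Periodic yield y = 0.0975. Discount each cash flow and weight by its year:
  t   CF        PV=CF/(1+0.0975)^t    t·PV
  1     1,200.00     1,093.3941     1,093.3941
  2     1,200.00       996.2588     1,992.5177
  3    11,200.00     8,472.3607    25,417.0820
  Σ                 10,562.0136    28,502.9938
Price P = Σ PV = 10,562.0136.
Macaulay duration = Σ(t·PV) / P = 28,502.9938 / 10,562.0136 = 2.69863 years.

2.70 years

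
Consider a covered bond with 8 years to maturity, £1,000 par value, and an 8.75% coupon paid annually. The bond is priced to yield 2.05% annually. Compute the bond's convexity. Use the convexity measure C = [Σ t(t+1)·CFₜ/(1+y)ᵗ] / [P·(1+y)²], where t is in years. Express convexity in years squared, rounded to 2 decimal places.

With y = 0.0205:
  t   CF        PV=CF/(1+0.0205)^t    t·PV        t(t+1)·PV
  1        87.50        85.7423        85.7423         171.4846
  2        87.50        84.0199       168.0398         504.1193
  3        87.50        82.3321       246.9962         987.9848
  4        87.50        80.6782       322.7127       1,613.5633
  5        87.50        79.0575       395.2874       2,371.7246
  6        87.50        77.4694       464.8162       3,253.7133
  7        87.50        75.9131       531.3920       4,251.1362
  8     1,087.50       924.5389     7,396.3113      66,566.8015
  Σ                  1,489.7513     9,611.2978      79,720.5276
P = 1,489.7513.
Convexity = Σ t(t+1)·PV / [P·(1+y)²] = 79,720.5276 / (1,489.7513 × 1.041420) = 51.38429.

51.38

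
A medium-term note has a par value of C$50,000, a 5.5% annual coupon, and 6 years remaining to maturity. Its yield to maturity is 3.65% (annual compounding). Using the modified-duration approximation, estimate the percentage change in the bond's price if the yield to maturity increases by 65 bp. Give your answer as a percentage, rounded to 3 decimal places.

-3.329%

Periodic yield y = 0.0365. Modified duration first:
  t   CF        PV=CF/(1+0.0365)^t    t·PV
  1     2,750.00     2,653.1597     2,653.1597
  2     2,750.00     2,559.7295     5,119.4591
  3     2,750.00     2,469.5895     7,408.7686
  4     2,750.00     2,382.6238     9,530.4950
  5     2,750.00     2,298.7205    11,493.6023
  6    52,750.00    42,540.8953   255,245.3716
  Σ                 54,904.7182   291,450.8563
P = 54,904.7182; D_Mac = 5.30830 yrs; D_mod = 5.30830/(1+0.0365) = 5.12137 yrs.
ΔP/P ≈ -D_mod · Δy = -5.12137 × (+0.0065) = -0.033289 = -3.3289%.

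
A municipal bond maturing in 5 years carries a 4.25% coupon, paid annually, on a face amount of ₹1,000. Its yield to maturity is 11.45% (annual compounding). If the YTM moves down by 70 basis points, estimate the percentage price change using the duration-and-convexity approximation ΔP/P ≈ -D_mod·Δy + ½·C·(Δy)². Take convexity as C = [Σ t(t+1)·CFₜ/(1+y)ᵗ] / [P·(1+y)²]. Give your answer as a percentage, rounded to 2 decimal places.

With y = 0.1145:
  t   CF        PV=CF/(1+0.1145)^t    t·PV        t(t+1)·PV
  1        42.50        38.1337        38.1337          76.2674
  2        42.50        34.2160        68.4319         205.2958
  3        42.50        30.7007        92.1022         368.4088
  4        42.50        27.5466       110.1866         550.9328
  5     1,042.50       606.2834     3,031.4172      18,188.5029
  Σ                    736.8805     3,340.2715      19,389.4077
P = 736.8805; D_Mac = 4.53299 yrs; D_mod = 4.06729 yrs; C = 21.18397.
Duration effect: -4.06729 × (-0.007) = +0.028471
Convexity effect: 0.5 × 21.18397 × (-0.007)² = +0.0005190
ΔP/P ≈ +0.028471 + 0.0005190 = +0.028990 = +2.8990%.

+2.90%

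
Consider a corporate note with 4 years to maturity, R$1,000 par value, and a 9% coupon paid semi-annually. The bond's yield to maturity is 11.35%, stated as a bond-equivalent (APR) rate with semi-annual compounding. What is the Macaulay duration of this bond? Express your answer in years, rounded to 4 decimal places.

3.4209 years

Periodic yield y = 0.05675. Discount each cash flow and weight by its period:
  t   CF        PV=CF/(1+0.05675)^t    t·PV
  1        45.00        42.5834        42.5834
  2        45.00        40.2966        80.5931
  3        45.00        38.1325       114.3976
  4        45.00        36.0847       144.3389
  5        45.00        34.1469       170.7345
  6        45.00        32.3131       193.8788
  7        45.00        30.5778       214.0448
  8     1,045.00       671.9520     5,375.6158
  Σ                    926.0871     6,336.1870
Price P = Σ PV = 926.0871.
Macaulay duration = Σ(t·PV) / P = 6,336.1870 / 926.0871 = 6.84189 half-year periods.
In years: 6.84189 / 2 = 3.42095 years.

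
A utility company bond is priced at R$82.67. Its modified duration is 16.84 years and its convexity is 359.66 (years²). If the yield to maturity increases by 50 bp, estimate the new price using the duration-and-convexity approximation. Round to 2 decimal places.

Duration effect: -D_mod·Δy = -16.84 × (+0.005) = -0.084200
Convexity effect: ½·C·(Δy)² = 0.5 × 359.66 × (0.005)² = +0.00449575
ΔP/P ≈ -0.084200 + 0.00449575 = -0.07970425
New price ≈ 82.67 × (1 - 0.07970425) = 76.0808496525.

R$76.08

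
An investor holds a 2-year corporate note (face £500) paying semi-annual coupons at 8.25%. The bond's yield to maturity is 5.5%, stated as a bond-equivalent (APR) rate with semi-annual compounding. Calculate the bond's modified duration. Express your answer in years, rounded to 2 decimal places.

Periodic yield y = 0.0275. First find Macaulay duration:
  t   CF        PV=CF/(1+0.0275)^t    t·PV
  1       20.625        20.0730        20.0730
  2       20.625        19.5358        39.0715
  3       20.625        19.0129        57.0387
  4      520.625       467.0869     1,868.3476
  Σ                    525.7086     1,984.5309
P = 525.7086; Macaulay duration = 1,984.5309 / 525.7086 = 3.77496 half-year periods = 1.88748 years.
Modified duration = D_Mac / (1 + y) = 1.88748 / 1.0275 = 1.83697 years.

1.84 years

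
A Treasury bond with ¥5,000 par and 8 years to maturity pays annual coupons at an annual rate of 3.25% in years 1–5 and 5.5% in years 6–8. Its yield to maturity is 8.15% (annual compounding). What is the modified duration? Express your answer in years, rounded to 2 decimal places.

Periodic yield y = 0.0815. First find Macaulay duration:
  t   CF        PV=CF/(1+0.0815)^t    t·PV
  1       162.50       150.2543       150.2543
  2       162.50       138.9314       277.8627
  3       162.50       128.4617       385.3852
  4       162.50       118.7811       475.1243
  5       162.50       109.8299       549.1497
  6       275.00       171.8595     1,031.1570
  7       275.00       158.9085     1,112.3592
  8     5,275.00     2,818.4496    22,547.5968
  Σ                  3,795.4760    26,528.8893
P = 3,795.4760; Macaulay duration = 26,528.8893 / 3,795.4760 = 6.98961 years.
Modified duration = D_Mac / (1 + y) = 6.98961 / 1.0815 = 6.46288 years.

6.46 years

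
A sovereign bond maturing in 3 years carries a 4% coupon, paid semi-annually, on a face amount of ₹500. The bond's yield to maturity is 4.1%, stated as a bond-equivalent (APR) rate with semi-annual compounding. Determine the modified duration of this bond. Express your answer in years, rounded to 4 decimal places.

2.7991 years

Periodic yield y = 0.0205. First find Macaulay duration:
  t   CF        PV=CF/(1+0.0205)^t    t·PV
  1        10.00         9.7991         9.7991
  2        10.00         9.6023        19.2045
  3        10.00         9.4094        28.2281
  4        10.00         9.2204        36.8814
  5        10.00         9.0351        45.1757
  6       510.00       451.5357     2,709.2144
  Σ                    498.6020     2,848.5033
P = 498.6020; Macaulay duration = 2,848.5033 / 498.6020 = 5.71298 half-year periods = 2.85649 years.
Modified duration = D_Mac / (1 + y) = 2.85649 / 1.0205 = 2.79911 years.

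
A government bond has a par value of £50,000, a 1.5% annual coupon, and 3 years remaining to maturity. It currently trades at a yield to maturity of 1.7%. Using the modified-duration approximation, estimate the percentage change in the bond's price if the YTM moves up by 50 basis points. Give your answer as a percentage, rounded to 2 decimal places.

Periodic yield y = 0.017. Modified duration first:
  t   CF        PV=CF/(1+0.017)^t    t·PV
  1       750.00       737.4631       737.4631
  2       750.00       725.1358     1,450.2716
  3    50,750.00    48,247.3193   144,741.9578
  Σ                 49,709.9182   146,929.6925
P = 49,709.9182; D_Mac = 2.95574 yrs; D_mod = 2.95574/(1+0.017) = 2.90633 yrs.
ΔP/P ≈ -D_mod · Δy = -2.90633 × (+0.005) = -0.014532 = -1.4532%.

-1.45%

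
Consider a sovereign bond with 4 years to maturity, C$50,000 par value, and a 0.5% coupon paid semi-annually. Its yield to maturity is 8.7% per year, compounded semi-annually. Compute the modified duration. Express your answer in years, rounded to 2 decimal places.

3.79 years

Periodic yield y = 0.0435. First find Macaulay duration:
  t   CF        PV=CF/(1+0.0435)^t    t·PV
  1       125.00       119.7892       119.7892
  2       125.00       114.7956       229.5911
  3       125.00       110.0101       330.0304
  4       125.00       105.4242       421.6967
  5       125.00       101.0294       505.1470
  6       125.00        96.8178       580.9069
  7       125.00        92.7818       649.4727
  8    50,125.00    35,654.5335   285,236.2679
  Σ                 36,395.1815   288,072.9018
P = 36,395.1815; Macaulay duration = 288,072.9018 / 36,395.1815 = 7.91514 half-year periods = 3.95757 years.
Modified duration = D_Mac / (1 + y) = 3.95757 / 1.0435 = 3.79259 years.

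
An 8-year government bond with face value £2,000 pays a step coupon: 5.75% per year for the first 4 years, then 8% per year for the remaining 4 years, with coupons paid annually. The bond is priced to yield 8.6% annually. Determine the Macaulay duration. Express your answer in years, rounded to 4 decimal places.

6.4830 years

Periodic yield y = 0.086. Discount each cash flow and weight by its year:
  t   CF        PV=CF/(1+0.086)^t    t·PV
  1       115.00       105.8932       105.8932
  2       115.00        97.5075       195.0151
  3       115.00        89.7859       269.3578
  4       115.00        82.6758       330.7033
  5       160.00       105.9183       529.5913
  6       160.00        97.5306       585.1838
  7       160.00        89.8072       628.6505
  8     2,160.00     1,116.3880     8,931.1038
  Σ                  1,785.5066    11,575.4988
Price P = Σ PV = 1,785.5066.
Macaulay duration = Σ(t·PV) / P = 11,575.4988 / 1,785.5066 = 6.48303 years.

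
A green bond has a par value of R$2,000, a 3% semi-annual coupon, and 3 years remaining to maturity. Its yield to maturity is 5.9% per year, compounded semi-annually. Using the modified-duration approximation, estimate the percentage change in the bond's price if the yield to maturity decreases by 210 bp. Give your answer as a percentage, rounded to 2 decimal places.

+5.89%

Periodic yield y = 0.0295. Modified duration first:
  t   CF        PV=CF/(1+0.0295)^t    t·PV
  1        30.00        29.1404        29.1404
  2        30.00        28.3054        56.6107
  3        30.00        27.4943        82.4828
  4        30.00        26.7064       106.8257
  5        30.00        25.9412       129.7058
  6     2,030.00     1,705.0532    10,230.3192
  Σ                  1,842.6408    10,635.0846
P = 1,842.6408; D_Mac = 5.77165 half-year periods = 2.88583 yrs; D_mod = 2.88583/(1+0.0295) = 2.80313 yrs.
ΔP/P ≈ -D_mod · Δy = -2.80313 × (-0.021) = +0.058866 = +5.8866%.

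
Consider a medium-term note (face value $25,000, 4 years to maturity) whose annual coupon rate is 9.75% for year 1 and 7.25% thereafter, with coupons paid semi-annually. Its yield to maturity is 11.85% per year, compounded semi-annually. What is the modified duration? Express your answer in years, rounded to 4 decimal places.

Periodic yield y = 0.05925. First find Macaulay duration:
  t   CF        PV=CF/(1+0.05925)^t    t·PV
  1     1,218.75     1,150.5782     1,150.5782
  2     1,218.75     1,086.2197     2,172.4394
  3       906.25       762.5224     2,287.5672
  4       906.25       719.8701     2,879.4804
  5       906.25       679.6036     3,398.0179
  6       906.25       641.5894     3,849.5364
  7       906.25       605.7016     4,239.9111
  8    25,906.25    16,346.1986   130,769.5887
  Σ                 21,992.2836   150,747.1193
P = 21,992.2836; Macaulay duration = 150,747.1193 / 21,992.2836 = 6.85455 half-year periods = 3.42727 years.
Modified duration = D_Mac / (1 + y) = 3.42727 / 1.05925 = 3.23557 years.

3.2356 years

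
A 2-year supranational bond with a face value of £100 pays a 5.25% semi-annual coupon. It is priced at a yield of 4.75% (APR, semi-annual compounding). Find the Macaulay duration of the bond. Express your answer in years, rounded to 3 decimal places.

1.925 years

Periodic yield y = 0.02375. Discount each cash flow and weight by its period:
  t   CF        PV=CF/(1+0.02375)^t    t·PV
  1        2.625         2.5641         2.5641
  2        2.625         2.5046         5.0092
  3        2.625         2.4465         7.3395
  4      102.625        93.4281       373.7124
  Σ                    100.9433       388.6253
Price P = Σ PV = 100.9433.
Macaulay duration = Σ(t·PV) / P = 388.6253 / 100.9433 = 3.84994 half-year periods.
In years: 3.84994 / 2 = 1.92497 years.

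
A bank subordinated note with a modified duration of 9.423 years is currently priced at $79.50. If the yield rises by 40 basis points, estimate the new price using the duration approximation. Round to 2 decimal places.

Duration approximation: ΔP/P ≈ -D_mod · Δy = -9.423 × (+0.004) = -0.037692.
New price ≈ 79.50 × (1 - 0.037692) = 76.503486.

$76.50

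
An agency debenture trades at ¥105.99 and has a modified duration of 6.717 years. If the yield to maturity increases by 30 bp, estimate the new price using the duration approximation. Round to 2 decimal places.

Duration approximation: ΔP/P ≈ -D_mod · Δy = -6.717 × (+0.003) = -0.020151.
New price ≈ 105.99 × (1 - 0.020151) = 103.85419551.

¥103.85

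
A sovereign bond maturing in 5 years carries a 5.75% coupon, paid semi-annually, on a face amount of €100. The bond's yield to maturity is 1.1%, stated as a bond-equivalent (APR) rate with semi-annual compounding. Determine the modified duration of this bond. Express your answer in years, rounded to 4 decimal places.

4.4582 years

Periodic yield y = 0.0055. First find Macaulay duration:
  t   CF        PV=CF/(1+0.0055)^t    t·PV
  1        2.875         2.8593         2.8593
  2        2.875         2.8436         5.6873
  3        2.875         2.8281         8.4842
  4        2.875         2.8126        11.2504
  5        2.875         2.7972        13.9861
  6        2.875         2.7819        16.6915
  7        2.875         2.7667        19.3670
  8        2.875         2.7516        22.0126
  9        2.875         2.7365        24.6287
  10     102.875        97.3843       973.8433
  Σ                    122.5619     1,098.8105
P = 122.5619; Macaulay duration = 1,098.8105 / 122.5619 = 8.96535 half-year periods = 4.48268 years.
Modified duration = D_Mac / (1 + y) = 4.48268 / 1.0055 = 4.45816 years.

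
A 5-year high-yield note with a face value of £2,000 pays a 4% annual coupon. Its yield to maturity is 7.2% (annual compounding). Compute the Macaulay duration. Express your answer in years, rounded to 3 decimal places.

Periodic yield y = 0.072. Discount each cash flow and weight by its year:
  t   CF        PV=CF/(1+0.072)^t    t·PV
  1        80.00        74.6269        74.6269
  2        80.00        69.6146       139.2292
  3        80.00        64.9390       194.8170
  4        80.00        60.5774       242.3097
  5     2,080.00     1,469.2287     7,346.1436
  Σ                  1,738.9866     7,997.1264
Price P = Σ PV = 1,738.9866.
Macaulay duration = Σ(t·PV) / P = 7,997.1264 / 1,738.9866 = 4.59873 years.

4.599 years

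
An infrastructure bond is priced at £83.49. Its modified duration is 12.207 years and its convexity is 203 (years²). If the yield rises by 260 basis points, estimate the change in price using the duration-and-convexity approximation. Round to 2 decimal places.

-£20.77

Duration effect: -D_mod·Δy = -12.207 × (+0.026) = -0.317382
Convexity effect: ½·C·(Δy)² = 0.5 × 203 × (0.026)² = +0.0686140
ΔP/P ≈ -0.317382 + 0.0686140 = -0.248768
ΔP ≈ 83.49 × (-0.248768) = -20.76964032.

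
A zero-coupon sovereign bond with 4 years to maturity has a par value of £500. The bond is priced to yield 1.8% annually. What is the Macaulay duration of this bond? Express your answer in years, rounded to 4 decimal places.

A zero-coupon bond has a single cash flow at maturity, so its Macaulay duration equals its maturity: 4 years.

4.0000 years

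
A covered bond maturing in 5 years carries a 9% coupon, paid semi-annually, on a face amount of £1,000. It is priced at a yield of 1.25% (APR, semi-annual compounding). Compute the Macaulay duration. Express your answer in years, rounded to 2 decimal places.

Periodic yield y = 0.00625. Discount each cash flow and weight by its period:
  t   CF        PV=CF/(1+0.00625)^t    t·PV
  1        45.00        44.7205        44.7205
  2        45.00        44.4427        88.8855
  3        45.00        44.1667       132.5001
  4        45.00        43.8924       175.5694
  5        45.00        43.6197       218.0987
  6        45.00        43.3488       260.0928
  7        45.00        43.0796       301.5569
  8        45.00        42.8120       342.4959
  9        45.00        42.5461       382.9147
  10    1,045.00       981.8776     9,818.7761
  Σ                  1,374.5060    11,765.6105
Price P = Σ PV = 1,374.5060.
Macaulay duration = Σ(t·PV) / P = 11,765.6105 / 1,374.5060 = 8.55988 half-year periods.
In years: 8.55988 / 2 = 4.27994 years.

4.28 years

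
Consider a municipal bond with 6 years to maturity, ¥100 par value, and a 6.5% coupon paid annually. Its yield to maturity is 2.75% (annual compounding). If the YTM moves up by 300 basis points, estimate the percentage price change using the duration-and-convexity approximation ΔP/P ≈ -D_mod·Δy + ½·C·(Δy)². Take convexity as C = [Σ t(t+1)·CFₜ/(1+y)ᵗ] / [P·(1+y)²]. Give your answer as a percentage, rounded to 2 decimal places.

With y = 0.0275:
  t   CF        PV=CF/(1+0.0275)^t    t·PV        t(t+1)·PV
  1         6.50         6.3260         6.3260          12.6521
  2         6.50         6.1567        12.3134          36.9403
  3         6.50         5.9919        17.9758          71.9033
  4         6.50         5.8316        23.3263         116.6315
  5         6.50         5.6755        28.3775         170.2650
  6       106.50        90.5021       543.0126       3,801.0879
  Σ                    120.4839       631.3317       4,209.4803
P = 120.4839; D_Mac = 5.23997 yrs; D_mod = 5.09973 yrs; C = 33.09298.
Duration effect: -5.09973 × (+0.03) = -0.152992
Convexity effect: 0.5 × 33.09298 × (0.03)² = +0.0148918
ΔP/P ≈ -0.152992 + 0.0148918 = -0.138100 = -13.8100%.

-13.81%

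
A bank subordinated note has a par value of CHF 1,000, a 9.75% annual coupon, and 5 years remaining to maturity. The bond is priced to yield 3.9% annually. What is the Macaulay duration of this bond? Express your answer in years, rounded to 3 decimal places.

Periodic yield y = 0.039. Discount each cash flow and weight by its year:
  t   CF        PV=CF/(1+0.039)^t    t·PV
  1        97.50        93.8402        93.8402
  2        97.50        90.3178       180.6357
  3        97.50        86.9277       260.7830
  4        97.50        83.6647       334.6589
  5     1,097.50       906.4144     4,532.0719
  Σ                  1,261.1648     5,401.9897
Price P = Σ PV = 1,261.1648.
Macaulay duration = Σ(t·PV) / P = 5,401.9897 / 1,261.1648 = 4.28333 years.

4.283 years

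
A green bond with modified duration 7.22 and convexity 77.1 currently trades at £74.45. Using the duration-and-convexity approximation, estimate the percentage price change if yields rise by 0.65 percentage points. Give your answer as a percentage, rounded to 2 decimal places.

-4.53%

Duration effect: -D_mod·Δy = -7.22 × (+0.0065) = -0.046930
Convexity effect: ½·C·(Δy)² = 0.5 × 77.1 × (0.0065)² = +0.0016287375
ΔP/P ≈ -0.046930 + 0.0016287375 = -0.0453012625
= -4.53012625%.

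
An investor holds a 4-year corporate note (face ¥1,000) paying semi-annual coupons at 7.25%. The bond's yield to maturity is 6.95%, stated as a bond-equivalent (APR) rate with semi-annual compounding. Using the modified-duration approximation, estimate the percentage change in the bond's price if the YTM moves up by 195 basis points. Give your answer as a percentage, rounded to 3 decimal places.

-6.682%

Periodic yield y = 0.03475. Modified duration first:
  t   CF        PV=CF/(1+0.03475)^t    t·PV
  1        36.25        35.0326        35.0326
  2        36.25        33.8561        67.7122
  3        36.25        32.7191        98.1574
  4        36.25        31.6203       126.4813
  5        36.25        30.5584       152.7921
  6        36.25        29.5322       177.1930
  7        36.25        28.5404       199.7828
  8     1,036.25       788.4625     6,307.7003
  Σ                  1,010.3217     7,164.8517
P = 1,010.3217; D_Mac = 7.09165 half-year periods = 3.54583 yrs; D_mod = 3.54583/(1+0.03475) = 3.42675 yrs.
ΔP/P ≈ -D_mod · Δy = -3.42675 × (+0.0195) = -0.066822 = -6.6822%.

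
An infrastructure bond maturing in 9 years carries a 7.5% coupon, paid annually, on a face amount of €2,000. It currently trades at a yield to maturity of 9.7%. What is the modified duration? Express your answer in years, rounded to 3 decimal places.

6.097 years

Periodic yield y = 0.097. First find Macaulay duration:
  t   CF        PV=CF/(1+0.097)^t    t·PV
  1       150.00       136.7366       136.7366
  2       150.00       124.6459       249.2918
  3       150.00       113.6243       340.8730
  4       150.00       103.5773       414.3094
  5       150.00        94.4187       472.0936
  6       150.00        86.0699       516.4196
  7       150.00        78.4594       549.2157
  8       150.00        71.5218       572.1741
  9     2,150.00       934.4989     8,410.4904
  Σ                  1,743.5529    11,661.6042
P = 1,743.5529; Macaulay duration = 11,661.6042 / 1,743.5529 = 6.68841 years.
Modified duration = D_Mac / (1 + y) = 6.68841 / 1.097 = 6.09700 years.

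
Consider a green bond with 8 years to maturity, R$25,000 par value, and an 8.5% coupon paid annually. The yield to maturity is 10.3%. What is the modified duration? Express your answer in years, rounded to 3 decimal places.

5.451 years

Periodic yield y = 0.103. First find Macaulay duration:
  t   CF        PV=CF/(1+0.103)^t    t·PV
  1     2,125.00     1,926.5639     1,926.5639
  2     2,125.00     1,746.6581     3,493.3163
  3     2,125.00     1,583.5522     4,750.6567
  4     2,125.00     1,435.6775     5,742.7099
  5     2,125.00     1,301.6115     6,508.0574
  6     2,125.00     1,180.0648     7,080.3889
  7     2,125.00     1,069.8684     7,489.0786
  8    27,125.00    12,381.2829    99,050.2633
  Σ                 22,625.2793   136,041.0350
P = 22,625.2793; Macaulay duration = 136,041.0350 / 22,625.2793 = 6.01279 years.
Modified duration = D_Mac / (1 + y) = 6.01279 / 1.103 = 5.45130 years.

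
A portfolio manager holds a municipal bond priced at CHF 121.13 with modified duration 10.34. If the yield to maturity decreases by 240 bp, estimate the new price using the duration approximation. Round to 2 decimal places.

CHF 151.19

Duration approximation: ΔP/P ≈ -D_mod · Δy = -10.34 × (-0.024) = +0.248160.
New price ≈ 121.13 × (1 + 0.248160) = 151.1896208.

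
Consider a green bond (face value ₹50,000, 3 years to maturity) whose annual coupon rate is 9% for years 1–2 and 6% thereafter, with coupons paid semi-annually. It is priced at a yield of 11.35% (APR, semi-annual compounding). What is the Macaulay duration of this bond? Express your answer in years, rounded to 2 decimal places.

Periodic yield y = 0.05675. Discount each cash flow and weight by its period:
  t   CF        PV=CF/(1+0.05675)^t    t·PV
  1     2,250.00     2,129.1696     2,129.1696
  2     2,250.00     2,014.8281     4,029.6563
  3     2,250.00     1,906.6270     5,719.8811
  4     2,250.00     1,804.2366     7,216.9465
  5     1,500.00     1,138.2299     5,691.1493
  6    51,500.00    36,980.5776   221,883.4656
  Σ                 45,973.6689   246,670.2683
Price P = Σ PV = 45,973.6689.
Macaulay duration = Σ(t·PV) / P = 246,670.2683 / 45,973.6689 = 5.36547 half-year periods.
In years: 5.36547 / 2 = 2.68273 years.

2.68 years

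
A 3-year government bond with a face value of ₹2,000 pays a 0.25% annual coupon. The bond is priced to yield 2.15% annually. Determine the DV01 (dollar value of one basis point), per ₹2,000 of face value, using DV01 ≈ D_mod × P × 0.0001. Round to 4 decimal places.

₹0.5539

Periodic yield y = 0.0215.
  t   CF        PV=CF/(1+0.0215)^t    t·PV
  1         5.00         4.8948         4.8948
  2         5.00         4.7917         9.5835
  3     2,005.00     1,881.0453     5,643.1360
  Σ                  1,890.7318     5,657.6143
P = 1,890.7318; D_Mac = 2.99229 yrs; D_mod = 2.92931 yrs.
DV01 ≈ 2.92931 × 1,890.7318 × 0.0001 = 0.553854.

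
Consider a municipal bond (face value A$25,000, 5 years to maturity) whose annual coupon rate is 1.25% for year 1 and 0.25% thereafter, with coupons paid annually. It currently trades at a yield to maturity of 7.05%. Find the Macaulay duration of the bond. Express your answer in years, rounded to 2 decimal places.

4.92 years

Periodic yield y = 0.0705. Discount each cash flow and weight by its year:
  t   CF        PV=CF/(1+0.0705)^t    t·PV
  1       312.50       291.9197       291.9197
  2        62.50        54.5389       109.0779
  3        62.50        50.9472       152.8415
  4        62.50        47.5919       190.3677
  5    25,062.50    17,827.5241    89,137.6204
  Σ                 18,272.5218    89,881.8272
Price P = Σ PV = 18,272.5218.
Macaulay duration = Σ(t·PV) / P = 89,881.8272 / 18,272.5218 = 4.91896 years.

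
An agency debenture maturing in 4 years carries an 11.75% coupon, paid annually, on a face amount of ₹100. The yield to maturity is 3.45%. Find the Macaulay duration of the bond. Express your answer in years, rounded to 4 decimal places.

Periodic yield y = 0.0345. Discount each cash flow and weight by its year:
  t   CF        PV=CF/(1+0.0345)^t    t·PV
  1        11.75        11.3581        11.3581
  2        11.75        10.9794        21.9587
  3        11.75        10.6132        31.8396
  4       111.75        97.5721       390.2883
  Σ                    130.5228       455.4448
Price P = Σ PV = 130.5228.
Macaulay duration = Σ(t·PV) / P = 455.4448 / 130.5228 = 3.48939 years.

3.4894 years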